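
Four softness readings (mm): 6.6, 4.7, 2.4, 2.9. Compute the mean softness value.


Sum = 6.6 + 4.7 + 2.4 + 2.9
Mean = 16.6 / 4 = 4.15 mm


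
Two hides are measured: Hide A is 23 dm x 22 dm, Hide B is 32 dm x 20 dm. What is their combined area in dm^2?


Hide A area = 23 x 22 = 506 dm^2
Hide B area = 32 x 20 = 640 dm^2
Total = 506 + 640 = 1146 dm^2


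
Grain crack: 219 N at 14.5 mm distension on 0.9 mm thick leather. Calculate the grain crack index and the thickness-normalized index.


Crack index = 219 / 14.5 = 15.1 N/mm
Normalized = 15.1 / 0.9 = 16.8 N/mm per mm


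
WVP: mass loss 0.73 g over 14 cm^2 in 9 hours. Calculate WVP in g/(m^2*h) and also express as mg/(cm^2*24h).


WVP = 57.94 g/(m^2*h)
Daily rate = 139.05 mg/(cm^2*24h)

WVP = 0.73 / (14 x 9) x 10000 = 57.94 g/(m^2*h)
Mass loss in mg = 0.73 x 1000 = 730 mg
Per cm^2 per 24h in mg: 730 x 24 / (14 x 9) = 17520 / 126 = 139.05 mg/(cm^2*24h)


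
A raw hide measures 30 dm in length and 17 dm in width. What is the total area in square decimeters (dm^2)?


510 dm^2

Area = length x width
Area = 30 x 17 = 510 dm^2


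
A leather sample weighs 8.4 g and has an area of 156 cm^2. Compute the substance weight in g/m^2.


Substance weight = mass / area x 10000
SW = 8.4 / 156 x 10000
SW = 538.5 g/m^2


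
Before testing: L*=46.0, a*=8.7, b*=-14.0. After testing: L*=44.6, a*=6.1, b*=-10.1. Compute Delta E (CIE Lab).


dL = 44.6 - 46.0 = -1.4
da = 6.1 - 8.7 = -2.6
db = -10.1 - (-14.0) = 3.9
dE = sqrt((-1.4)^2 + (-2.6)^2 + (3.9)^2) = 4.89


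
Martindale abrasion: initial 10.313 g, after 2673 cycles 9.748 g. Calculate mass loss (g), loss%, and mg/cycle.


Loss = 10.313 - 9.748 = 0.565 g
Loss% = 0.565 / 10.313 x 100 = 5.48%
Rate = 0.565 / 2673 x 1000 = 0.211 mg/cycle


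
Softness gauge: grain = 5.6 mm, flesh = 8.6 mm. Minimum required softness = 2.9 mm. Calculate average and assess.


Average softness = 7.10 mm
Meets requirement: Yes

Average = (5.6 + 8.6) / 2 = 7.10 mm
Minimum = 2.9 mm
Meets requirement: Yes


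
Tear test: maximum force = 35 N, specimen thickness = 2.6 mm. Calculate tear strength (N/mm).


13.5 N/mm


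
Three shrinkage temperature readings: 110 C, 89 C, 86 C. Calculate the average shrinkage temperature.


95.0 C


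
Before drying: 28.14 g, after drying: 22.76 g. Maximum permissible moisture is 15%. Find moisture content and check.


MC = (28.14 - 22.76) / 28.14 x 100 = 19.1%
Maximum: 15%
Acceptable: No


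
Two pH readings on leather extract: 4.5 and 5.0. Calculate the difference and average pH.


Difference = 0.5
Average pH = 4.75

Difference = |4.5 - 5.0| = 0.5
Average = (4.5 + 5.0) / 2 = 4.75


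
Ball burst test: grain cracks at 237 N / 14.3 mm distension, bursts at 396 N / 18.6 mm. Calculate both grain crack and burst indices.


Crack index = 237 / 14.3 = 16.6 N/mm
Burst index = 396 / 18.6 = 21.3 N/mm


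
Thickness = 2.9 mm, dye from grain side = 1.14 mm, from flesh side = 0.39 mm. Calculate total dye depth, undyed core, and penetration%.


Total dyed = 1.14 + 0.39 = 1.53 mm
Undyed core = 2.9 - 1.53 = 1.37 mm
Penetration = 1.53 / 2.9 x 100 = 52.8%


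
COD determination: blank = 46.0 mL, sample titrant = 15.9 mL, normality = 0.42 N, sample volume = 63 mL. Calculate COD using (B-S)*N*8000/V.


COD = (46.0 - 15.9) x 0.42 x 8000 / 63
COD = 30.1 x 0.42 x 8000 / 63
COD = 1605.3 mg/L


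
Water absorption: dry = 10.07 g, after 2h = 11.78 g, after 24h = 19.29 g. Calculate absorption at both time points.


WA (2h) = (11.78 - 10.07) / 10.07 x 100 = 17.0%
WA (24h) = (19.29 - 10.07) / 10.07 x 100 = 91.6%


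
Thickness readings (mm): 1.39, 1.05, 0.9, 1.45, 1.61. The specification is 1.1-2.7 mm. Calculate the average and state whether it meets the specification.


Average = 1.28 mm
Within specification: Yes

Sum = 6.40
Average = 6.40 / 5 = 1.28 mm
Specification range: 1.1 to 2.7 mm
Within spec: Yes


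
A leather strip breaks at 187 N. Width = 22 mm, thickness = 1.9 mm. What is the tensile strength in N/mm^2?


4.47 N/mm^2


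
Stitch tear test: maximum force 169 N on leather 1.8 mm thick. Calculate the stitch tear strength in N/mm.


Stitch tear strength = force / thickness
STS = 169 / 1.8 = 93.9 N/mm


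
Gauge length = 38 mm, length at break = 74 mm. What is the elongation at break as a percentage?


Extension = 74 - 38 = 36 mm
Elongation = 36 / 38 x 100 = 94.7%


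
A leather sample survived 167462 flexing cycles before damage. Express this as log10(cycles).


5.22

log10(167462) = 5.22


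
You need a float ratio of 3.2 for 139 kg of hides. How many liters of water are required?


444.8 L


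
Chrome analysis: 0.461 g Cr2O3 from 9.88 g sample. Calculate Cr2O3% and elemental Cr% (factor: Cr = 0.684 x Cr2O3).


Cr2O3% = 0.461 / 9.88 x 100 = 4.67%
Cr% = 4.67 x 0.684 = 3.19%


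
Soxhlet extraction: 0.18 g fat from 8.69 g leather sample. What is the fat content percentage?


2.1%

Fat content = 0.18 / 8.69 x 100
Fat = 2.1%


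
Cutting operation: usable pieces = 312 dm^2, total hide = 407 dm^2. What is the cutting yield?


Yield = usable / total x 100
Yield = 312 / 407 x 100 = 76.7%


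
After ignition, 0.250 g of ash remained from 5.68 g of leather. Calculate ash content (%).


Ash% = 0.250 / 5.68 x 100
Ash% = 4.40%


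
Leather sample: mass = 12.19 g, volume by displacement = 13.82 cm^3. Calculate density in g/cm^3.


0.882 g/cm^3

Density = mass / volume
Density = 12.19 / 13.82 = 0.882 g/cm^3


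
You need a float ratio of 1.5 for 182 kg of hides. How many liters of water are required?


Water = hide weight x target ratio
Water = 182 x 1.5 = 273.0 L


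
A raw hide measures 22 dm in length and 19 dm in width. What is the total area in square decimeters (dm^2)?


Area = length x width
Area = 22 x 19 = 418 dm^2


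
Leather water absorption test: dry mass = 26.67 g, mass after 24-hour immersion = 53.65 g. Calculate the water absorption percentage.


Water absorbed = 53.65 - 26.67 = 26.98 g
WA% = 26.98 / 26.67 x 100 = 101.2%


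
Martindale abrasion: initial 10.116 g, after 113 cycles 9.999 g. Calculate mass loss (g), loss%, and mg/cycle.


Mass loss = 0.117 g
Loss = 1.16%
Rate = 1.035 mg/cycle


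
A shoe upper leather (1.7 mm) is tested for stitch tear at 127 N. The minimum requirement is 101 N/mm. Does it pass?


STS = 127 / 1.7 = 74.7 N/mm
Minimum required: 101 N/mm
Passes: No


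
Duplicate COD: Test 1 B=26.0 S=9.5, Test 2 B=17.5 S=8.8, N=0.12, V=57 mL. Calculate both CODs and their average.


COD1 = (26.0 - 9.5) x 0.12 x 8000 / 57 = 277.9 mg/L
COD2 = (17.5 - 8.8) x 0.12 x 8000 / 57 = 146.5 mg/L
Average = (277.9 + 146.5) / 2 = 212.2 mg/L


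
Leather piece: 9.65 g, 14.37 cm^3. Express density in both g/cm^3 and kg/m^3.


Density = 9.65 / 14.37 = 0.672 g/cm^3
Convert: 0.672 x 1000 = 672 kg/m^3


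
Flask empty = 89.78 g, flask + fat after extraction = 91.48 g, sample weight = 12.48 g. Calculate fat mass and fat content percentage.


Fat mass = 1.70 g
Fat content = 13.6%


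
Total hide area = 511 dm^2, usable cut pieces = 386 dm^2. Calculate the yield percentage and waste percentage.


Yield = 75.5%
Waste = 24.5%

Yield = 386 / 511 x 100 = 75.5%
Waste = 511 - 386 = 125 dm^2
Waste% = 100 - 75.5 = 24.5%


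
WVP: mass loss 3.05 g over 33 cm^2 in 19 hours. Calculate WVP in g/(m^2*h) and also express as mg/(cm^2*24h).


WVP = 3.05 / (33 x 19) x 10000 = 48.64 g/(m^2*h)
Mass loss in mg = 3.05 x 1000 = 3050 mg
Per cm^2 per 24h in mg: 3050 x 24 / (33 x 19) = 73200 / 627 = 116.75 mg/(cm^2*24h)


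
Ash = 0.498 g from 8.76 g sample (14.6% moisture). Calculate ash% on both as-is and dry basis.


As-is ash = 5.68%
Dry-basis ash = 6.66%

As-is ash% = 0.498 / 8.76 x 100 = 5.68%
Dry mass = 8.76 x (100 - 14.6) / 100 = 7.48104 g
Dry-basis ash% = 0.498 / 7.48104 x 100 = 6.66%


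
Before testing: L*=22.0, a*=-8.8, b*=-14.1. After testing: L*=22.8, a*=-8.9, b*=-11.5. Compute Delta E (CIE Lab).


Delta E = 2.72

dL = 22.8 - 22.0 = 0.8
da = -8.9 - (-8.8) = -0.1
db = -11.5 - (-14.1) = 2.6
dE = sqrt((0.8)^2 + (-0.1)^2 + (2.6)^2) = 2.72


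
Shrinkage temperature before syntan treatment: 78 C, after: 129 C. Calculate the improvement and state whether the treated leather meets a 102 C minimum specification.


Improvement = 51 C
Meets 102 C spec: Yes

Improvement = 129 - 78 = 51 C
Spec check: 129 C >= 102 C? Yes


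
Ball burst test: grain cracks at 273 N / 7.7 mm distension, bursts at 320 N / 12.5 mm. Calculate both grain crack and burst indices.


Crack index = 35.5 N/mm
Burst index = 25.6 N/mm


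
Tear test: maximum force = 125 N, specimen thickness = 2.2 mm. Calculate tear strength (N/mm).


56.8 N/mm

Tear strength = force / thickness
Tear = 125 / 2.2 = 56.8 N/mm


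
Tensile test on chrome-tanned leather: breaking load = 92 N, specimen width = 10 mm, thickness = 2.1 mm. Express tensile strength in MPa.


4.38 MPa

Cross-section = 10 x 2.1 = 21.0 mm^2
TS = 92 / 21.0 = 4.38 MPa
(1 N/mm^2 = 1 MPa)


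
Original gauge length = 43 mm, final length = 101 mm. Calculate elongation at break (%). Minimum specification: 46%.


Extension = 101 - 43 = 58 mm
Elongation = 58 / 43 x 100 = 134.9%
Minimum required: 46%
Meets specification: Yes


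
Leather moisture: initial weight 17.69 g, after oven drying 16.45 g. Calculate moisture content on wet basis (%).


7.0%


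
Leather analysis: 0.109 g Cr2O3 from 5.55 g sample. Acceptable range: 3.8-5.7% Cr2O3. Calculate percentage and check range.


Cr2O3 = 1.96%
Within range: No

Cr2O3% = 0.109 / 5.55 x 100 = 1.96%
Acceptable range: 3.8 to 5.7%
Within range: No


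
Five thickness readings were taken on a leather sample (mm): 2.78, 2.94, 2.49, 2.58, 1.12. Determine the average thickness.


Sum = 2.78 + 2.94 + 2.49 + 2.58 + 1.12 = 11.91
Average = 11.91 / 5 = 2.38 mm


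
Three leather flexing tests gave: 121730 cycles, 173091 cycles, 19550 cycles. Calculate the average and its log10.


Average = (121730 + 173091 + 19550) / 3 = 104790 cycles
log10(104790) = 5.02


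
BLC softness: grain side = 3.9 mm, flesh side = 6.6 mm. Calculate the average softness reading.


Average = (3.9 + 6.6) / 2
Average = 5.25 mm


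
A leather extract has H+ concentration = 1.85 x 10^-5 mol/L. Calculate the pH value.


pH = 4.73


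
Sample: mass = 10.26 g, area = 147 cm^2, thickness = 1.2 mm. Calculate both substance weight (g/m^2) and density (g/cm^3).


SW = 10.26 / 147 x 10000 = 698.0 g/m^2
Volume = 147 x 1.2 / 10 = 17.64 cm^3
Density = 10.26 / 17.64 = 0.582 g/cm^3


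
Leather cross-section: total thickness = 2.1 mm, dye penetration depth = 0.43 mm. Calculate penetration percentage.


Penetration% = 0.43 / 2.1 x 100
Penetration = 20.5%


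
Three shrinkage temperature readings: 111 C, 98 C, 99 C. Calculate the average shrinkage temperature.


102.7 C


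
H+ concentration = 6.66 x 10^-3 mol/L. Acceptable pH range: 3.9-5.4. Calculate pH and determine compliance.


pH = -log10(6.66 x 10^-3) = 2.18
Range: 3.9 to 5.4
Compliant: No


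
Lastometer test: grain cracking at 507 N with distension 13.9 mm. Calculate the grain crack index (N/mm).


Grain crack index = force / distension
Index = 507 / 13.9 = 36.5 N/mm


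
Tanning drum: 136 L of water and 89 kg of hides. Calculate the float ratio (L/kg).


Float ratio = water / hide weight
Ratio = 136 / 89 = 1.5


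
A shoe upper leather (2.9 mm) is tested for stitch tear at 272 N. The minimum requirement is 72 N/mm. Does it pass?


STS = 272 / 2.9 = 93.8 N/mm
Minimum required: 72 N/mm
Passes: Yes


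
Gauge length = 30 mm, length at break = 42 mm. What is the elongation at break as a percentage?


40.0%


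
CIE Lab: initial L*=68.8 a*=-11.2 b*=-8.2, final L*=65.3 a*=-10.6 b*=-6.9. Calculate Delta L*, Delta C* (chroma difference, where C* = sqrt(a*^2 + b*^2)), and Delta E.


Delta L* = -3.5
Delta C* = -1.23
Delta E = 3.78

Delta L* = 65.3 - 68.8 = -3.5
C1* = sqrt((-11.2)^2 + (-8.2)^2) = 13.881
C2* = sqrt((-10.6)^2 + (-6.9)^2) = 12.648
Delta C* = 12.648 - 13.881 = -1.23
Delta E = sqrt((-3.5)^2 + (0.6)^2 + (1.3)^2) = 3.78


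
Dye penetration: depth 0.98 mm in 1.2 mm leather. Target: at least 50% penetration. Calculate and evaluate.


Penetration = 0.98 / 1.2 x 100 = 81.7%
Target: 50%
Meets target: Yes


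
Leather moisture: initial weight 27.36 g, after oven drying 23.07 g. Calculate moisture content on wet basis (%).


15.7%


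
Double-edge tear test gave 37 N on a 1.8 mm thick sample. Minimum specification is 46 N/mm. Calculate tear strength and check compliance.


Tear strength = 20.6 N/mm
Compliant: No


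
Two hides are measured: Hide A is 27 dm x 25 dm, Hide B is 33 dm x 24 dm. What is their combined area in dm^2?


1467 dm^2


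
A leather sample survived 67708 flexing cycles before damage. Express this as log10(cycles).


log10(67708) = 4.83


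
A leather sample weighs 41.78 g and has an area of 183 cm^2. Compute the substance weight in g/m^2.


2283.1 g/m^2

Substance weight = mass / area x 10000
SW = 41.78 / 183 x 10000
SW = 2283.1 g/m^2


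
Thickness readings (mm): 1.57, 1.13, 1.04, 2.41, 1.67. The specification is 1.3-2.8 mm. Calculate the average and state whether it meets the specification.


Average = 1.56 mm
Within specification: Yes


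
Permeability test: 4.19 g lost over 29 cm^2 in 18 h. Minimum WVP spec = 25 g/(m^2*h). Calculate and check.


WVP = 4.19 / (29 x 18) x 10000 = 80.27 g/(m^2*h)
Minimum: 25 g/(m^2*h)
Meets spec: Yes


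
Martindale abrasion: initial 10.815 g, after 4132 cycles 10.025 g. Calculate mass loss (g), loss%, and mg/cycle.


Loss = 10.815 - 10.025 = 0.790 g
Loss% = 0.790 / 10.815 x 100 = 7.30%
Rate = 0.790 / 4132 x 1000 = 0.191 mg/cycle


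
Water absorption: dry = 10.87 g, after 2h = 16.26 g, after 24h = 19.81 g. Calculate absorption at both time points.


2h absorption = 49.6%
24h absorption = 82.2%

WA (2h) = (16.26 - 10.87) / 10.87 x 100 = 49.6%
WA (24h) = (19.81 - 10.87) / 10.87 x 100 = 82.2%


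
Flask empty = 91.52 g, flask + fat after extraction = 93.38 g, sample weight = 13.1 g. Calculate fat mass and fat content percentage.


Fat mass = 1.86 g
Fat content = 14.2%


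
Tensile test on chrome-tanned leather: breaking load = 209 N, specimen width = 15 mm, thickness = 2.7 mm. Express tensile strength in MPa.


5.16 MPa


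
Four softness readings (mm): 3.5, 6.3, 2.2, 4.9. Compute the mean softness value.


4.23 mm


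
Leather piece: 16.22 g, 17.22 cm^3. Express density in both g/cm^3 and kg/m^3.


Density = 16.22 / 17.22 = 0.942 g/cm^3
Convert: 0.942 x 1000 = 942 kg/m^3


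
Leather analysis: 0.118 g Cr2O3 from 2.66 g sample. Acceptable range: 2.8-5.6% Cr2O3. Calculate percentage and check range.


Cr2O3 = 4.44%
Within range: Yes

Cr2O3% = 0.118 / 2.66 x 100 = 4.44%
Acceptable range: 2.8 to 5.6%
Within range: Yes


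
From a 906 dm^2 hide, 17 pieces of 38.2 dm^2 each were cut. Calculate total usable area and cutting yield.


Total usable = 17 x 38.2 = 649.4 dm^2
Yield = 649.4 / 906 x 100 = 71.7%


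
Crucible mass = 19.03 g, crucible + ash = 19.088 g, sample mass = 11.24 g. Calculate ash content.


Ash mass = 0.058 g
Ash content = 0.52%

Ash mass = 19.088 - 19.03 = 0.058 g
Ash% = 0.058 / 11.24 x 100 = 0.52%


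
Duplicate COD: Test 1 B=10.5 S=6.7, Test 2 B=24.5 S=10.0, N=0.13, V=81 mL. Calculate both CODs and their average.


COD1 = (10.5 - 6.7) x 0.13 x 8000 / 81 = 48.8 mg/L
COD2 = (24.5 - 10.0) x 0.13 x 8000 / 81 = 186.2 mg/L
Average = (48.8 + 186.2) / 2 = 117.5 mg/L


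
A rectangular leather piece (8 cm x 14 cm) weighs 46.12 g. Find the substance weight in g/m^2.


4117.9 g/m^2

Area = 8 x 14 = 112 cm^2
SW = 46.12 / 112 x 10000 = 4117.9 g/m^2


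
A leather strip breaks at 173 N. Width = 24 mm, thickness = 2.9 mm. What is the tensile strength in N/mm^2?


2.49 N/mm^2


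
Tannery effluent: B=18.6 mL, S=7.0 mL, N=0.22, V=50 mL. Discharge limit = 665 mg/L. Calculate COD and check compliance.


COD = (18.6 - 7.0) x 0.22 x 8000 / 50 = 408.3 mg/L
Limit: 665 mg/L
Compliant: Yes


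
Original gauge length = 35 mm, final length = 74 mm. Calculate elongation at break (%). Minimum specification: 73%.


Elongation = 111.4%
Meets spec: Yes

Extension = 74 - 35 = 39 mm
Elongation = 39 / 35 x 100 = 111.4%
Minimum required: 73%
Meets specification: Yes


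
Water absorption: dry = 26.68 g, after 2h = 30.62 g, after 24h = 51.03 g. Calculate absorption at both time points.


WA (2h) = (30.62 - 26.68) / 26.68 x 100 = 14.8%
WA (24h) = (51.03 - 26.68) / 26.68 x 100 = 91.3%


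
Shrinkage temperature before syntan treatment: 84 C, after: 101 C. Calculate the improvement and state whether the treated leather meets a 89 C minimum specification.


Improvement = 101 - 84 = 17 C
Spec check: 101 C >= 89 C? Yes


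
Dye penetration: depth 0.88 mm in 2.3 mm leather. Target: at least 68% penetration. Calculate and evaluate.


Penetration = 0.88 / 2.3 x 100 = 38.3%
Target: 68%
Meets target: No


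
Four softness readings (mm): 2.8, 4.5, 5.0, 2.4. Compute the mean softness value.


3.68 mm

Sum = 2.8 + 4.5 + 5.0 + 2.4
Mean = 14.7 / 4 = 3.68 mm


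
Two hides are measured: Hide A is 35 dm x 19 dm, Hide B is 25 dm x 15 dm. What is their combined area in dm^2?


Hide A area = 35 x 19 = 665 dm^2
Hide B area = 25 x 15 = 375 dm^2
Total = 665 + 375 = 1040 dm^2


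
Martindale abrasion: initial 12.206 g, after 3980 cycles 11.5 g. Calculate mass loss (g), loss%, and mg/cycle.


Mass loss = 0.706 g
Loss = 5.78%
Rate = 0.177 mg/cycle

Loss = 12.206 - 11.5 = 0.706 g
Loss% = 0.706 / 12.206 x 100 = 5.78%
Rate = 0.706 / 3980 x 1000 = 0.177 mg/cycle


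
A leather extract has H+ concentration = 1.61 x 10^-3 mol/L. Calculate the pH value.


pH = -log10[H+]
pH = -log10(1.61 x 10^-3) = 2.79


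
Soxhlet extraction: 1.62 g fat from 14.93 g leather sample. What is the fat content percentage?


10.9%

Fat content = 1.62 / 14.93 x 100
Fat = 10.9%


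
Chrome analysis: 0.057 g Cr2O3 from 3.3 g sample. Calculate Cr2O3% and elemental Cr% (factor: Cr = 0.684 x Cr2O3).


Cr2O3 = 1.73%
Cr = 1.18%


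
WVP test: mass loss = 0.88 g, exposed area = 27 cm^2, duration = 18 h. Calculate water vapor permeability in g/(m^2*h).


WVP = mass_loss / (area x time) x 10000
WVP = 0.88 / (27 x 18) x 10000
WVP = 0.88 / 486 x 10000 = 18.11 g/(m^2*h)


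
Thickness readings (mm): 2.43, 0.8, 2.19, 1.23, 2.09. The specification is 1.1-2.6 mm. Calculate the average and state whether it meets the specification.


Average = 1.75 mm
Within specification: Yes


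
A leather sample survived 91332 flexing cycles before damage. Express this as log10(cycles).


4.96

log10(91332) = 4.96


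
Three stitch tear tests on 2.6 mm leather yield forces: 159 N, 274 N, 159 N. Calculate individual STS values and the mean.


STS1 = 61.2 N/mm
STS2 = 105.4 N/mm
STS3 = 61.2 N/mm
Mean = 75.9 N/mm


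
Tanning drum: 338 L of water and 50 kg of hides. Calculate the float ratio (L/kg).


Float ratio = water / hide weight
Ratio = 338 / 50 = 6.8


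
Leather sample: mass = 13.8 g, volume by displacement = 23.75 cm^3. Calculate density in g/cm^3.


0.581 g/cm^3

Density = mass / volume
Density = 13.8 / 23.75 = 0.581 g/cm^3


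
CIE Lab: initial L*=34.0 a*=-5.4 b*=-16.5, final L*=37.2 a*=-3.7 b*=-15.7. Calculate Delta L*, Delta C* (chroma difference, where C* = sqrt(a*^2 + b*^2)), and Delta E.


Delta L* = 3.2
Delta C* = -1.23
Delta E = 3.71

Delta L* = 37.2 - 34.0 = 3.2
C1* = sqrt((-5.4)^2 + (-16.5)^2) = 17.361
C2* = sqrt((-3.7)^2 + (-15.7)^2) = 16.130
Delta C* = 16.130 - 17.361 = -1.23
Delta E = sqrt((3.2)^2 + (1.7)^2 + (0.8)^2) = 3.71


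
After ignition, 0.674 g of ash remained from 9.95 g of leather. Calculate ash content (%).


Ash% = 0.674 / 9.95 x 100
Ash% = 6.77%


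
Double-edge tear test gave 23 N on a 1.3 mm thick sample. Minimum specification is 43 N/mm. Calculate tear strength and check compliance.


Tear strength = 17.7 N/mm
Compliant: No

Tear strength = 23 / 1.3 = 17.7 N/mm
Required minimum = 43 N/mm
Compliant: No


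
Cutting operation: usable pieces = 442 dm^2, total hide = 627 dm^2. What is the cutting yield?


Yield = usable / total x 100
Yield = 442 / 627 x 100 = 70.5%


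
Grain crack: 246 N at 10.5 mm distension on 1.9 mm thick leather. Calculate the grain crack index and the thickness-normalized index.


Crack index = 246 / 10.5 = 23.4 N/mm
Normalized = 23.4 / 1.9 = 12.3 N/mm per mm


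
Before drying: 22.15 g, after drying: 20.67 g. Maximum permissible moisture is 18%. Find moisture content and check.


MC = (22.15 - 20.67) / 22.15 x 100 = 6.7%
Maximum: 18%
Acceptable: Yes


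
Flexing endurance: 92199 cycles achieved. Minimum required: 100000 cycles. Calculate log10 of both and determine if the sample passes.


log10(92199) = 4.96
log10(100000) = 5.00
Passes: No


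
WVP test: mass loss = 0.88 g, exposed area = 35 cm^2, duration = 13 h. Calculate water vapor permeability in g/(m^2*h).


19.34 g/(m^2*h)

WVP = mass_loss / (area x time) x 10000
WVP = 0.88 / (35 x 13) x 10000
WVP = 0.88 / 455 x 10000 = 19.34 g/(m^2*h)


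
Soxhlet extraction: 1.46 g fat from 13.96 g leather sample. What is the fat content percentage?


10.5%


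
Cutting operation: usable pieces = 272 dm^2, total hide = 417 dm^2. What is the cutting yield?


Yield = usable / total x 100
Yield = 272 / 417 x 100 = 65.2%


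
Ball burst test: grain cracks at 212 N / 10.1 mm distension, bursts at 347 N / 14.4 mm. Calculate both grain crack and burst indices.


Crack index = 212 / 10.1 = 21.0 N/mm
Burst index = 347 / 14.4 = 24.1 N/mm


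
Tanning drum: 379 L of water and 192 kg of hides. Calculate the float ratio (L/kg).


2.0

Float ratio = water / hide weight
Ratio = 379 / 192 = 2.0


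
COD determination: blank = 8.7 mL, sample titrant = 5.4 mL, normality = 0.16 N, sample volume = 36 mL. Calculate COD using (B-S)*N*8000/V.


117.3 mg/L

COD = (8.7 - 5.4) x 0.16 x 8000 / 36
COD = 3.3 x 0.16 x 8000 / 36
COD = 117.3 mg/L


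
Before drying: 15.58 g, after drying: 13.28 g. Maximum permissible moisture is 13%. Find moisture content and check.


MC = (15.58 - 13.28) / 15.58 x 100 = 14.8%
Maximum: 13%
Acceptable: No


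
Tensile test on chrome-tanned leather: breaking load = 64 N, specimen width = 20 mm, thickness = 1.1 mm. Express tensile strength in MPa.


Cross-section = 20 x 1.1 = 22.0 mm^2
TS = 64 / 22.0 = 2.91 MPa
(1 N/mm^2 = 1 MPa)


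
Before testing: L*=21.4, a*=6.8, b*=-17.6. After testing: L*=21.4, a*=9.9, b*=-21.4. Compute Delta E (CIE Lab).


Delta E = 4.90

dL = 21.4 - 21.4 = 0.0
da = 9.9 - 6.8 = 3.1
db = -21.4 - (-17.6) = -3.8
dE = sqrt((0.0)^2 + (3.1)^2 + (-3.8)^2) = 4.90


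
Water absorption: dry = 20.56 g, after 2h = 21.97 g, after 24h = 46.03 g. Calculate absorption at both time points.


WA (2h) = (21.97 - 20.56) / 20.56 x 100 = 6.9%
WA (24h) = (46.03 - 20.56) / 20.56 x 100 = 123.9%


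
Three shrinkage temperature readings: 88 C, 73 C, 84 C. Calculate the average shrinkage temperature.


81.7 C

Average = (88 + 73 + 84) / 3
Average = 245 / 3 = 81.7 C


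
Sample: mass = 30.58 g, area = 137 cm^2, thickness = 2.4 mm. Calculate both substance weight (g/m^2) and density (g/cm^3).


Substance weight = 2232.1 g/m^2
Density = 0.930 g/cm^3

SW = 30.58 / 137 x 10000 = 2232.1 g/m^2
Volume = 137 x 2.4 / 10 = 32.88 cm^3
Density = 30.58 / 32.88 = 0.930 g/cm^3


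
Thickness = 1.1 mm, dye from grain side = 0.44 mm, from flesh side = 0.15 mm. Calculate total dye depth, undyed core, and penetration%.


Total dyed = 0.44 + 0.15 = 0.59 mm
Undyed core = 1.1 - 0.59 = 0.51 mm
Penetration = 0.59 / 1.1 x 100 = 53.6%


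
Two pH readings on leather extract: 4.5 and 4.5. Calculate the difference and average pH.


Difference = 0.0
Average pH = 4.50

Difference = |4.5 - 4.5| = 0.0
Average = (4.5 + 4.5) / 2 = 4.50


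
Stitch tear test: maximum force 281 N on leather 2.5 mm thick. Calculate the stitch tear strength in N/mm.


112.4 N/mm

Stitch tear strength = force / thickness
STS = 281 / 2.5 = 112.4 N/mm


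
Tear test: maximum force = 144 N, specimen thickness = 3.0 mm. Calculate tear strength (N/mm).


Tear strength = force / thickness
Tear = 144 / 3.0 = 48.0 N/mm


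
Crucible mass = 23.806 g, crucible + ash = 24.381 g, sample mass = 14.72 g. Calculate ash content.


Ash mass = 24.381 - 23.806 = 0.575 g
Ash% = 0.575 / 14.72 x 100 = 3.91%


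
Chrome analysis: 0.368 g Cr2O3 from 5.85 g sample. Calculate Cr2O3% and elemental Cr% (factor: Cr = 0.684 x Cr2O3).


Cr2O3% = 0.368 / 5.85 x 100 = 6.29%
Cr% = 6.29 x 0.684 = 4.30%


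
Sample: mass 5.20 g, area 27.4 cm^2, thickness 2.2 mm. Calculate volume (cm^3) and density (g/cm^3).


Thickness in cm = 2.2 / 10 = 0.22 cm
Volume = 27.4 x 0.22 = 6.028 cm^3
Density = 5.20 / 6.028 = 0.863 g/cm^3


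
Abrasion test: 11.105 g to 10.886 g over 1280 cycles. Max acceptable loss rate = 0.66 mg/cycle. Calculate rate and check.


Loss = 11.105 - 10.886 = 0.219 g
Rate = 0.219 g / 1280 cycles x 1000 = 0.171 mg/cycle
Max = 0.66 mg/cycle
Passes: Yes


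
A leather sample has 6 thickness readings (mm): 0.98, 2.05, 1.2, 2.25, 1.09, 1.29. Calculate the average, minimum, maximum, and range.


Sum = 8.86
Average = 8.86 / 6 = 1.48 mm
Minimum = 0.98 mm
Maximum = 2.25 mm
Range = 2.25 - 0.98 = 1.27 mm


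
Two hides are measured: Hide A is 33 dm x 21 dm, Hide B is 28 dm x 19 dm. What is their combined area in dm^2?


Hide A area = 33 x 21 = 693 dm^2
Hide B area = 28 x 19 = 532 dm^2
Total = 693 + 532 = 1225 dm^2


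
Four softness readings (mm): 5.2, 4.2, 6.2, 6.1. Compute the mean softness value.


5.43 mm


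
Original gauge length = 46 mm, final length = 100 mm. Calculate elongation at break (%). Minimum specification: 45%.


Extension = 100 - 46 = 54 mm
Elongation = 54 / 46 x 100 = 117.4%
Minimum required: 45%
Meets specification: Yes


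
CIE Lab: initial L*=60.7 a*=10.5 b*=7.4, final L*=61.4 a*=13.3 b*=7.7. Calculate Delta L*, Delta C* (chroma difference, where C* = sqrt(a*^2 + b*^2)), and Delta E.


Delta L* = 0.7
Delta C* = 2.52
Delta E = 2.90

Delta L* = 61.4 - 60.7 = 0.7
C1* = sqrt((10.5)^2 + (7.4)^2) = 12.846
C2* = sqrt((13.3)^2 + (7.7)^2) = 15.368
Delta C* = 15.368 - 12.846 = 2.52
Delta E = sqrt((0.7)^2 + (2.8)^2 + (0.3)^2) = 2.90


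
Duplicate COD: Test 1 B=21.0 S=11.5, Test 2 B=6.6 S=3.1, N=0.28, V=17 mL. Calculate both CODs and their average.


COD1 = 1251.8 mg/L
COD2 = 461.2 mg/L
Average = 856.5 mg/L


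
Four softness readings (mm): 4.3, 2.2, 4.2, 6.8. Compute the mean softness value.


Sum = 4.3 + 2.2 + 4.2 + 6.8
Mean = 17.5 / 4 = 4.38 mm


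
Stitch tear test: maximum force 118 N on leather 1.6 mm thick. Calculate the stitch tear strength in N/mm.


73.8 N/mm

Stitch tear strength = force / thickness
STS = 118 / 1.6 = 73.8 N/mm


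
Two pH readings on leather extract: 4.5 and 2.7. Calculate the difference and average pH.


Difference = 1.8
Average pH = 3.60

Difference = |4.5 - 2.7| = 1.8
Average = (4.5 + 2.7) / 2 = 3.60


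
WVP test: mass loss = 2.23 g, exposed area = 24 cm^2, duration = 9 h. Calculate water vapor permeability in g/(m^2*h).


103.24 g/(m^2*h)

WVP = mass_loss / (area x time) x 10000
WVP = 2.23 / (24 x 9) x 10000
WVP = 2.23 / 216 x 10000 = 103.24 g/(m^2*h)


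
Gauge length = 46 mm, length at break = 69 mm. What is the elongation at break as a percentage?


50.0%


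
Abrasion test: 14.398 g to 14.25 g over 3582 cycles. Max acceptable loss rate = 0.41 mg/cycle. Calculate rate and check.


Rate = 0.041 mg/cycle
Passes: Yes

Loss = 14.398 - 14.25 = 0.148 g
Rate = 0.148 g / 3582 cycles x 1000 = 0.041 mg/cycle
Max = 0.41 mg/cycle
Passes: Yes


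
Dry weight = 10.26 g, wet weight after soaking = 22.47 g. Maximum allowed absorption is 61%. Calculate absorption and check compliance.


WA = (22.47 - 10.26) / 10.26 x 100 = 119.0%
Maximum allowed: 61%
Compliant: No


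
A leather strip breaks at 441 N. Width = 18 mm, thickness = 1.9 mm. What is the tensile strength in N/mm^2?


12.89 N/mm^2

Cross-sectional area = 18 x 1.9 = 34.2 mm^2
Tensile strength = 441 / 34.2 = 12.89 N/mm^2


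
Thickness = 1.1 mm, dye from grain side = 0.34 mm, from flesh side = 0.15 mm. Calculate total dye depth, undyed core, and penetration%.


Total dyed = 0.34 + 0.15 = 0.49 mm
Undyed core = 1.1 - 0.49 = 0.61 mm
Penetration = 0.49 / 1.1 x 100 = 44.5%


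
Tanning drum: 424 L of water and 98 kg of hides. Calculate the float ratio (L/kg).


4.3

Float ratio = water / hide weight
Ratio = 424 / 98 = 4.3


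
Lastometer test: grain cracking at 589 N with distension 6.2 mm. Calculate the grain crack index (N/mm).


95.0 N/mm


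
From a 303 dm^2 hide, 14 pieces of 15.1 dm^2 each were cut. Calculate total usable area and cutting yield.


Usable area = 211.4 dm^2
Yield = 69.8%


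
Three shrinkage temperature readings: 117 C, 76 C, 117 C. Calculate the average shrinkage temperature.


Average = (117 + 76 + 117) / 3
Average = 310 / 3 = 103.3 C


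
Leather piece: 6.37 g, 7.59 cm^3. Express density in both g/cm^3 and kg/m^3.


0.839 g/cm^3
839 kg/m^3


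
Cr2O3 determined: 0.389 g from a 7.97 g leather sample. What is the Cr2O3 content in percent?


4.88%

Cr2O3% = 0.389 / 7.97 x 100
Cr2O3% = 4.88%


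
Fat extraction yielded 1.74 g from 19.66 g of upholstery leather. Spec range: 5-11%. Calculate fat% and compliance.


Fat content = 8.9%
Compliant: Yes


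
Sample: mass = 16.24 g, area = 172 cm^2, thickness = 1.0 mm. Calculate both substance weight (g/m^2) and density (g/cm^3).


Substance weight = 944.2 g/m^2
Density = 0.944 g/cm^3

SW = 16.24 / 172 x 10000 = 944.2 g/m^2
Volume = 172 x 1.0 / 10 = 17.20 cm^3
Density = 16.24 / 17.20 = 0.944 g/cm^3


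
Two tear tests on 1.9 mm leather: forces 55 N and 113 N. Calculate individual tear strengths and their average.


Tear 1 = 28.9 N/mm
Tear 2 = 59.5 N/mm
Average = 44.2 N/mm

Tear 1 = 55 / 1.9 = 28.9 N/mm
Tear 2 = 113 / 1.9 = 59.5 N/mm
Average = (28.9 + 59.5) / 2 = 44.2 N/mm


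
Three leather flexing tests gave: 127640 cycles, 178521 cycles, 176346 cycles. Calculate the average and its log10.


Average = 160836 cycles
log10 = 5.21

Average = (127640 + 178521 + 176346) / 3 = 160836 cycles
log10(160836) = 5.21


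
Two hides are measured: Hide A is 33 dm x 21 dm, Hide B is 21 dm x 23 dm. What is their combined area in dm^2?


1176 dm^2


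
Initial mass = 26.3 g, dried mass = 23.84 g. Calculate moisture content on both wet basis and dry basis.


Moisture lost = 26.3 - 23.84 = 2.46 g
Wet basis MC = 2.46 / 26.3 x 100 = 9.4%
Dry basis MC = 2.46 / 23.84 x 100 = 10.3%


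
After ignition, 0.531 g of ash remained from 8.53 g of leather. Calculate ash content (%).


6.23%

Ash% = 0.531 / 8.53 x 100
Ash% = 6.23%


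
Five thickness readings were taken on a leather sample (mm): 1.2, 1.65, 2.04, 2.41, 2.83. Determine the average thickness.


2.03 mm


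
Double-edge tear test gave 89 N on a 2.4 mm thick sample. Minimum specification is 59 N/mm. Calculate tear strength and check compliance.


Tear strength = 89 / 2.4 = 37.1 N/mm
Required minimum = 59 N/mm
Compliant: No


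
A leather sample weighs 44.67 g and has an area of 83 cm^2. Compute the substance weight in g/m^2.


5381.9 g/m^2


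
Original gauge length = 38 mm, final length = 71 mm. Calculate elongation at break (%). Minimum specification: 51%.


Elongation = 86.8%
Meets spec: Yes


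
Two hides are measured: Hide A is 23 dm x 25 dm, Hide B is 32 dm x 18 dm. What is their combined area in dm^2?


Hide A area = 23 x 25 = 575 dm^2
Hide B area = 32 x 18 = 576 dm^2
Total = 575 + 576 = 1151 dm^2


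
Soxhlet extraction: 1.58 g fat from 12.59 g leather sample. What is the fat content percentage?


Fat content = 1.58 / 12.59 x 100
Fat = 12.5%


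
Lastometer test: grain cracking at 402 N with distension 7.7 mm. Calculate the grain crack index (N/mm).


Grain crack index = force / distension
Index = 402 / 7.7 = 52.2 N/mm


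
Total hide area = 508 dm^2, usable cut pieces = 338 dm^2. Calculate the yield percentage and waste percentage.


Yield = 338 / 508 x 100 = 66.5%
Waste = 508 - 338 = 170 dm^2
Waste% = 100 - 66.5 = 33.5%


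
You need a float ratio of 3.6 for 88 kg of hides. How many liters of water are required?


Water = hide weight x target ratio
Water = 88 x 3.6 = 316.8 L


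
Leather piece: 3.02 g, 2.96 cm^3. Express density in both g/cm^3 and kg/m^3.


Density = 3.02 / 2.96 = 1.020 g/cm^3
Convert: 1.020 x 1000 = 1020 kg/m^3


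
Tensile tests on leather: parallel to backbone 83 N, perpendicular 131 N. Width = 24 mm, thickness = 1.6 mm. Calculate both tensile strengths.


Area = 24 x 1.6 = 38.4 mm^2
TS (parallel) = 83 / 38.4 = 2.16 N/mm^2
TS (perpendicular) = 131 / 38.4 = 3.41 N/mm^2


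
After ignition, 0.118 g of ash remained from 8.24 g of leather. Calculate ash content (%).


1.43%

Ash% = 0.118 / 8.24 x 100
Ash% = 1.43%


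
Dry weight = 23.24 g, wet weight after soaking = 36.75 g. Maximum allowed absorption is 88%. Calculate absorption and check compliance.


Absorption = 58.1%
Compliant: Yes


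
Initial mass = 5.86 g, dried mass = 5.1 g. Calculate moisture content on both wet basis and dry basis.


Wet basis = 13.0%
Dry basis = 14.9%

Moisture lost = 5.86 - 5.1 = 0.76 g
Wet basis MC = 0.76 / 5.86 x 100 = 13.0%
Dry basis MC = 0.76 / 5.1 x 100 = 14.9%


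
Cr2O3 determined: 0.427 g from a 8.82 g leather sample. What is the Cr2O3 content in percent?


4.84%

Cr2O3% = 0.427 / 8.82 x 100
Cr2O3% = 4.84%


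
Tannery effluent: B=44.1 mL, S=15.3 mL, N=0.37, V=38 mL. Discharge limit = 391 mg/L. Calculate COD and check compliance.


COD = 2243.4 mg/L
Compliant: No


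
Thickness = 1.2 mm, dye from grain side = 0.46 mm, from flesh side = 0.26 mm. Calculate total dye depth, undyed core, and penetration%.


Total dyed = 0.46 + 0.26 = 0.72 mm
Undyed core = 1.2 - 0.72 = 0.48 mm
Penetration = 0.72 / 1.2 x 100 = 60.0%


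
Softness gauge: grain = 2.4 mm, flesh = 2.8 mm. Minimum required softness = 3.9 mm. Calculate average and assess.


Average = (2.4 + 2.8) / 2 = 2.60 mm
Minimum = 3.9 mm
Meets requirement: No


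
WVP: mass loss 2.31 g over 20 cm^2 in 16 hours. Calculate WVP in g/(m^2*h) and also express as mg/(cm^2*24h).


WVP = 72.19 g/(m^2*h)
Daily rate = 173.25 mg/(cm^2*24h)

WVP = 2.31 / (20 x 16) x 10000 = 72.19 g/(m^2*h)
Mass loss in mg = 2.31 x 1000 = 2310 mg
Per cm^2 per 24h in mg: 2310 x 24 / (20 x 16) = 55440 / 320 = 173.25 mg/(cm^2*24h)


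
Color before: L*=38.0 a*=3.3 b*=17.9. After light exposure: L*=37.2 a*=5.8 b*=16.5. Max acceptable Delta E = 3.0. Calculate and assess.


dL = -0.8, da = 2.5, db = -1.4
dE = sqrt((-0.8)^2 + (2.5)^2 + (-1.4)^2) = 2.97
Max = 3.0
Passes: Yes


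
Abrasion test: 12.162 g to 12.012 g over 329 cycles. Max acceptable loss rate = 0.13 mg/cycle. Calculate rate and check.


Loss = 12.162 - 12.012 = 0.150 g
Rate = 0.150 g / 329 cycles x 1000 = 0.456 mg/cycle
Max = 0.13 mg/cycle
Passes: No


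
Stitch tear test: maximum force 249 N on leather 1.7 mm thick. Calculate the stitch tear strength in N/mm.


Stitch tear strength = force / thickness
STS = 249 / 1.7 = 146.5 N/mm


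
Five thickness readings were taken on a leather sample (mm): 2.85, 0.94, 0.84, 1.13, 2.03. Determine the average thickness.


1.56 mm

Sum = 2.85 + 0.94 + 0.84 + 1.13 + 2.03 = 7.79
Average = 7.79 / 5 = 1.56 mm


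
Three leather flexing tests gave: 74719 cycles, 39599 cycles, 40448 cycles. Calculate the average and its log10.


Average = 51589 cycles
log10 = 4.71

Average = (74719 + 39599 + 40448) / 3 = 51589 cycles
log10(51589) = 4.71


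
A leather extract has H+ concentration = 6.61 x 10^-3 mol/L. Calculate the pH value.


pH = -log10[H+]
pH = -log10(6.61 x 10^-3) = 2.18


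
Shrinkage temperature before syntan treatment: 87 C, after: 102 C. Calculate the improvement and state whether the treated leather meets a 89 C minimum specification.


Improvement = 102 - 87 = 15 C
Spec check: 102 C >= 89 C? Yes


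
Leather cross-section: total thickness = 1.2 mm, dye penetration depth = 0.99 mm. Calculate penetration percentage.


82.5%

Penetration% = 0.99 / 1.2 x 100
Penetration = 82.5%


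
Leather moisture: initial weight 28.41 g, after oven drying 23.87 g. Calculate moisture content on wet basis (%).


16.0%

Moisture = 28.41 - 23.87 = 4.54 g
MC = 4.54 / 28.41 x 100 = 16.0%


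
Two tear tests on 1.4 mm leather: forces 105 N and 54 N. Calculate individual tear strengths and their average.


Tear 1 = 105 / 1.4 = 75.0 N/mm
Tear 2 = 54 / 1.4 = 38.6 N/mm
Average = (75.0 + 38.6) / 2 = 56.8 N/mm


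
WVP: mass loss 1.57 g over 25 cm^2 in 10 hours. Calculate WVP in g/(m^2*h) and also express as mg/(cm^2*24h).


WVP = 62.80 g/(m^2*h)
Daily rate = 150.72 mg/(cm^2*24h)


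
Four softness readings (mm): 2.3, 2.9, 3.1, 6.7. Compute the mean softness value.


Sum = 2.3 + 2.9 + 3.1 + 6.7
Mean = 15.0 / 4 = 3.75 mm


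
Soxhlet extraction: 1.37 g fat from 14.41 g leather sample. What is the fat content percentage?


Fat content = 1.37 / 14.41 x 100
Fat = 9.5%


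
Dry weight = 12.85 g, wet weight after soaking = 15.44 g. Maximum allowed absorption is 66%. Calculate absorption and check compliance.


WA = (15.44 - 12.85) / 12.85 x 100 = 20.2%
Maximum allowed: 66%
Compliant: Yes


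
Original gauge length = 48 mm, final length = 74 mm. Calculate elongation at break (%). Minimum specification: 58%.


Elongation = 54.2%
Meets spec: No


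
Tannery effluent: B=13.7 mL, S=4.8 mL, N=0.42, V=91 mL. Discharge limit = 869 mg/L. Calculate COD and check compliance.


COD = 328.6 mg/L
Compliant: Yes


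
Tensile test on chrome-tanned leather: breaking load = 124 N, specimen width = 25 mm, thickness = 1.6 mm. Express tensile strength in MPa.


Cross-section = 25 x 1.6 = 40.0 mm^2
TS = 124 / 40.0 = 3.10 MPa
(1 N/mm^2 = 1 MPa)


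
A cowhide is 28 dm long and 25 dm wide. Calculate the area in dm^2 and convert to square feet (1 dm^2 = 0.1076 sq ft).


Area = 28 x 25 = 700 dm^2
Conversion: 700 x 0.1076 = 75.32 sq ft


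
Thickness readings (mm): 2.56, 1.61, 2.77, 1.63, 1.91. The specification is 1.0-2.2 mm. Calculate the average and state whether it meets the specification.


Sum = 10.48
Average = 10.48 / 5 = 2.10 mm
Specification range: 1.0 to 2.2 mm
Within spec: Yes


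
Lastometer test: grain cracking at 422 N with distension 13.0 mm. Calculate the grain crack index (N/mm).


Grain crack index = force / distension
Index = 422 / 13.0 = 32.5 N/mm


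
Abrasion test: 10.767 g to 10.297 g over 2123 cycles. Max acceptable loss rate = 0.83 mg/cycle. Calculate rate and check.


Rate = 0.221 mg/cycle
Passes: Yes


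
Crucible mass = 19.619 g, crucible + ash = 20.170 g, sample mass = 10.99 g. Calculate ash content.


Ash mass = 20.170 - 19.619 = 0.551 g
Ash% = 0.551 / 10.99 x 100 = 5.01%


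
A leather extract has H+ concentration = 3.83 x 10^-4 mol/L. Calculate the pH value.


pH = 3.42

pH = -log10[H+]
pH = -log10(3.83 x 10^-4) = 3.42


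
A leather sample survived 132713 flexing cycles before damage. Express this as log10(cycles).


log10(132713) = 5.12


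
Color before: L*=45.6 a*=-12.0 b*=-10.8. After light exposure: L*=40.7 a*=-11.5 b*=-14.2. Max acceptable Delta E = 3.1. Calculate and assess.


dL = -4.9, da = 0.5, db = -3.4
dE = sqrt((-4.9)^2 + (0.5)^2 + (-3.4)^2) = 5.98
Max = 3.1
Passes: No
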